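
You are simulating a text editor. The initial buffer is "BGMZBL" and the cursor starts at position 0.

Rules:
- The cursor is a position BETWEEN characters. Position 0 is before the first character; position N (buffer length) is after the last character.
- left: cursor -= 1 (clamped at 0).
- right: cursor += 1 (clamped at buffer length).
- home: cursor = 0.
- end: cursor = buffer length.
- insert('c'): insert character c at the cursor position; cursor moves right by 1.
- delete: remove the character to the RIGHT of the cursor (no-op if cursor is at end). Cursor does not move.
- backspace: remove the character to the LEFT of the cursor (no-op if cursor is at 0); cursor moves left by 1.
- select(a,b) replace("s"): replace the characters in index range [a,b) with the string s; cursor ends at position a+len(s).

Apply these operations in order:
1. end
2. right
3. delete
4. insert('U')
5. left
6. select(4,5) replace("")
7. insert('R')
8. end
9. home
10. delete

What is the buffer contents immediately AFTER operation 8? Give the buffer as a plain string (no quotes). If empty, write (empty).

Answer: BGMZRLU

Derivation:
After op 1 (end): buf='BGMZBL' cursor=6
After op 2 (right): buf='BGMZBL' cursor=6
After op 3 (delete): buf='BGMZBL' cursor=6
After op 4 (insert('U')): buf='BGMZBLU' cursor=7
After op 5 (left): buf='BGMZBLU' cursor=6
After op 6 (select(4,5) replace("")): buf='BGMZLU' cursor=4
After op 7 (insert('R')): buf='BGMZRLU' cursor=5
After op 8 (end): buf='BGMZRLU' cursor=7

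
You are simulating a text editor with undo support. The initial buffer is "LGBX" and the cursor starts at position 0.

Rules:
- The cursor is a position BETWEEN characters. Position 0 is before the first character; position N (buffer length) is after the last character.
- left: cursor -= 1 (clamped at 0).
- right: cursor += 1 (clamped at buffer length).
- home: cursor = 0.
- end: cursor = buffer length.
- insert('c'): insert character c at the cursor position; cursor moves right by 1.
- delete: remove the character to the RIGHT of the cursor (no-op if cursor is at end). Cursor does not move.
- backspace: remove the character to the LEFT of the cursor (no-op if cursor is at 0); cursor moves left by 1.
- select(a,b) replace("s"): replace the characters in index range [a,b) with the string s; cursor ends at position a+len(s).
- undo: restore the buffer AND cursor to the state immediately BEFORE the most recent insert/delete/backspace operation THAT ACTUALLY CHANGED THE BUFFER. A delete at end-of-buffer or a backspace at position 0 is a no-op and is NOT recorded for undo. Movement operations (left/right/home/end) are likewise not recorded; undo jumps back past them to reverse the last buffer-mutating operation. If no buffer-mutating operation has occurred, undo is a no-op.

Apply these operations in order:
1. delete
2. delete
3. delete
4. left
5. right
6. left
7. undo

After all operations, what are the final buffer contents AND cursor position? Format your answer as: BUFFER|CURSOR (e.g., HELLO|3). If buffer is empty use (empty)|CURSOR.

Answer: BX|0

Derivation:
After op 1 (delete): buf='GBX' cursor=0
After op 2 (delete): buf='BX' cursor=0
After op 3 (delete): buf='X' cursor=0
After op 4 (left): buf='X' cursor=0
After op 5 (right): buf='X' cursor=1
After op 6 (left): buf='X' cursor=0
After op 7 (undo): buf='BX' cursor=0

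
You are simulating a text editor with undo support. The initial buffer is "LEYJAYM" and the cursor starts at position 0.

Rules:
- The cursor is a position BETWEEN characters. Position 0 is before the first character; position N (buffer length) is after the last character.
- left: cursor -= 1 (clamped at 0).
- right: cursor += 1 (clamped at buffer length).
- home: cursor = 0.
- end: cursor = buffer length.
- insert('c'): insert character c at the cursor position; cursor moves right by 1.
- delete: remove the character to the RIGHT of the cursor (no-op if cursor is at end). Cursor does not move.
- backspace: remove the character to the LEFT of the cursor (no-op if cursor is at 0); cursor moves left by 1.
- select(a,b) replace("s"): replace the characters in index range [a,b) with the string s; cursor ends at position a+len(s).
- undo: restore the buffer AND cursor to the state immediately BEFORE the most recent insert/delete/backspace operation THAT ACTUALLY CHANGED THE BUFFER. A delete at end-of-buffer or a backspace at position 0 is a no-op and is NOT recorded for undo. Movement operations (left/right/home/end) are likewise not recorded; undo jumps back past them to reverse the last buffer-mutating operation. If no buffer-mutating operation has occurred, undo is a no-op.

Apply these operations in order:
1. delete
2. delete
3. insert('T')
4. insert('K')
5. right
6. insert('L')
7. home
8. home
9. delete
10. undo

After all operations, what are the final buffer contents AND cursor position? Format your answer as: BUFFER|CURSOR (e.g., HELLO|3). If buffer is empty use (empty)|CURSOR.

Answer: TKYLJAYM|0

Derivation:
After op 1 (delete): buf='EYJAYM' cursor=0
After op 2 (delete): buf='YJAYM' cursor=0
After op 3 (insert('T')): buf='TYJAYM' cursor=1
After op 4 (insert('K')): buf='TKYJAYM' cursor=2
After op 5 (right): buf='TKYJAYM' cursor=3
After op 6 (insert('L')): buf='TKYLJAYM' cursor=4
After op 7 (home): buf='TKYLJAYM' cursor=0
After op 8 (home): buf='TKYLJAYM' cursor=0
After op 9 (delete): buf='KYLJAYM' cursor=0
After op 10 (undo): buf='TKYLJAYM' cursor=0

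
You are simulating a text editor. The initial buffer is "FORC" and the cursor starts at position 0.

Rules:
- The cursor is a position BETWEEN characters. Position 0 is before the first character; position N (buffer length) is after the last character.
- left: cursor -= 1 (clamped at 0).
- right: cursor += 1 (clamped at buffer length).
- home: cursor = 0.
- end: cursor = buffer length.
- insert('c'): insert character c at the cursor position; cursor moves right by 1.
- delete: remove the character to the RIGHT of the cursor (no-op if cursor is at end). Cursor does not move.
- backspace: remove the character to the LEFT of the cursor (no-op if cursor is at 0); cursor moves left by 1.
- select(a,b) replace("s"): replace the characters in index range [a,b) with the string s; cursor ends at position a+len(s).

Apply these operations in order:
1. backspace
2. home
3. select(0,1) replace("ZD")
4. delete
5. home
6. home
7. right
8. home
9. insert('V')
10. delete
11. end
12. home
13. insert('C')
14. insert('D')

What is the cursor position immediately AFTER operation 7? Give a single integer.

Answer: 1

Derivation:
After op 1 (backspace): buf='FORC' cursor=0
After op 2 (home): buf='FORC' cursor=0
After op 3 (select(0,1) replace("ZD")): buf='ZDORC' cursor=2
After op 4 (delete): buf='ZDRC' cursor=2
After op 5 (home): buf='ZDRC' cursor=0
After op 6 (home): buf='ZDRC' cursor=0
After op 7 (right): buf='ZDRC' cursor=1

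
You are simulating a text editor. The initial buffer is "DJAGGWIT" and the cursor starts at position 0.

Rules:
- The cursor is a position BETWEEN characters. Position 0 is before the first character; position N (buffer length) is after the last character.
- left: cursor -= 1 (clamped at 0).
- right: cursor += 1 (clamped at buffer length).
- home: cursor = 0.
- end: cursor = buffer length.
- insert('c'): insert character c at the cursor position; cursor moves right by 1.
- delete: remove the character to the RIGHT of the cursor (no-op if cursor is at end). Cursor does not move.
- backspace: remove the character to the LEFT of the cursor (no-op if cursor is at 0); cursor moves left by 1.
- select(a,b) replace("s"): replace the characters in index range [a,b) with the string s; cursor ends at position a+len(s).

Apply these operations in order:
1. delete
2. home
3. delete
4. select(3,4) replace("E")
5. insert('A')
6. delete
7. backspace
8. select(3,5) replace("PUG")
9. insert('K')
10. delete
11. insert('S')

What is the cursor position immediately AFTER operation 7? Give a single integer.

Answer: 4

Derivation:
After op 1 (delete): buf='JAGGWIT' cursor=0
After op 2 (home): buf='JAGGWIT' cursor=0
After op 3 (delete): buf='AGGWIT' cursor=0
After op 4 (select(3,4) replace("E")): buf='AGGEIT' cursor=4
After op 5 (insert('A')): buf='AGGEAIT' cursor=5
After op 6 (delete): buf='AGGEAT' cursor=5
After op 7 (backspace): buf='AGGET' cursor=4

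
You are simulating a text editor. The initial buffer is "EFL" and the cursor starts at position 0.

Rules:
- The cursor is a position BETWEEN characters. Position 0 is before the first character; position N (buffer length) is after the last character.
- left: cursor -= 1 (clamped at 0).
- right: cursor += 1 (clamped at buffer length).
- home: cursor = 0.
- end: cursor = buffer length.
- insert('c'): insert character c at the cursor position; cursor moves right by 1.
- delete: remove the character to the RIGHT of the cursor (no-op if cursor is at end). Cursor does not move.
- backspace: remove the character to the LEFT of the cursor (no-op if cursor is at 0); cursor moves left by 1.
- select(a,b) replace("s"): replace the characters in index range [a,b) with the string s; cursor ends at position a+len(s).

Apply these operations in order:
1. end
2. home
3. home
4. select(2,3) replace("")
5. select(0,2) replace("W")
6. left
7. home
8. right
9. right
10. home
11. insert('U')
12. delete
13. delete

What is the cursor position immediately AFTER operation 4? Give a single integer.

After op 1 (end): buf='EFL' cursor=3
After op 2 (home): buf='EFL' cursor=0
After op 3 (home): buf='EFL' cursor=0
After op 4 (select(2,3) replace("")): buf='EF' cursor=2

Answer: 2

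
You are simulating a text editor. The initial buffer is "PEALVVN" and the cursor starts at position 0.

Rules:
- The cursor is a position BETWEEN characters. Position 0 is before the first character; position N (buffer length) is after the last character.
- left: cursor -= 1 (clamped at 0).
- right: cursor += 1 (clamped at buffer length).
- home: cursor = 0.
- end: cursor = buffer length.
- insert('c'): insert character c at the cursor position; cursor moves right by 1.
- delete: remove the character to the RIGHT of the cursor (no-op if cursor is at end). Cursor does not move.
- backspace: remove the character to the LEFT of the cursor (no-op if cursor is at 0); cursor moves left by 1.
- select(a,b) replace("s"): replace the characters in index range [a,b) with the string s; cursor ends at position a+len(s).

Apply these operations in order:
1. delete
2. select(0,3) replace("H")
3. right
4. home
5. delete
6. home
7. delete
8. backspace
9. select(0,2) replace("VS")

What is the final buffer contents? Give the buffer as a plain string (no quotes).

After op 1 (delete): buf='EALVVN' cursor=0
After op 2 (select(0,3) replace("H")): buf='HVVN' cursor=1
After op 3 (right): buf='HVVN' cursor=2
After op 4 (home): buf='HVVN' cursor=0
After op 5 (delete): buf='VVN' cursor=0
After op 6 (home): buf='VVN' cursor=0
After op 7 (delete): buf='VN' cursor=0
After op 8 (backspace): buf='VN' cursor=0
After op 9 (select(0,2) replace("VS")): buf='VS' cursor=2

Answer: VS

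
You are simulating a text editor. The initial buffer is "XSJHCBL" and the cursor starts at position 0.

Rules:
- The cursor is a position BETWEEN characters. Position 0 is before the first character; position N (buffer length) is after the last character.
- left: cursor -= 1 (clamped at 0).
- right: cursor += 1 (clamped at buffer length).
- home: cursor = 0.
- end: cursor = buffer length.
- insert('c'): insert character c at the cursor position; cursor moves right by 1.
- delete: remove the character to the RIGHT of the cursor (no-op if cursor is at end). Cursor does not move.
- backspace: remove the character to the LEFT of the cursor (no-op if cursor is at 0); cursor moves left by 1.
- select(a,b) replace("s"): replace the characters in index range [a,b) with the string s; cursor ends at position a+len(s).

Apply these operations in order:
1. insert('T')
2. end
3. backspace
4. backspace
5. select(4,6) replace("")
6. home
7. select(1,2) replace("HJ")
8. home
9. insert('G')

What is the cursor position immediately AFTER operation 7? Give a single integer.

Answer: 3

Derivation:
After op 1 (insert('T')): buf='TXSJHCBL' cursor=1
After op 2 (end): buf='TXSJHCBL' cursor=8
After op 3 (backspace): buf='TXSJHCB' cursor=7
After op 4 (backspace): buf='TXSJHC' cursor=6
After op 5 (select(4,6) replace("")): buf='TXSJ' cursor=4
After op 6 (home): buf='TXSJ' cursor=0
After op 7 (select(1,2) replace("HJ")): buf='THJSJ' cursor=3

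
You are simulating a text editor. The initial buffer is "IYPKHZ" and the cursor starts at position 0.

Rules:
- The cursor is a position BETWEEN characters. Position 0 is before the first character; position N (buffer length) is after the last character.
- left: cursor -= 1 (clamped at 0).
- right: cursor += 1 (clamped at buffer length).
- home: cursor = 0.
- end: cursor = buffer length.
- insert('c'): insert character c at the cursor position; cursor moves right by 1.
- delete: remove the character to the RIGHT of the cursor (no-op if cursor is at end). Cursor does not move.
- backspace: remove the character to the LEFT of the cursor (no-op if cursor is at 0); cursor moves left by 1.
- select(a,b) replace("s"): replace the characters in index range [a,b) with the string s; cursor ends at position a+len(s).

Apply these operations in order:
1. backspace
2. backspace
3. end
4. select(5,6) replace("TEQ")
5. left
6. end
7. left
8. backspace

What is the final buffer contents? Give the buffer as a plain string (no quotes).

Answer: IYPKHTQ

Derivation:
After op 1 (backspace): buf='IYPKHZ' cursor=0
After op 2 (backspace): buf='IYPKHZ' cursor=0
After op 3 (end): buf='IYPKHZ' cursor=6
After op 4 (select(5,6) replace("TEQ")): buf='IYPKHTEQ' cursor=8
After op 5 (left): buf='IYPKHTEQ' cursor=7
After op 6 (end): buf='IYPKHTEQ' cursor=8
After op 7 (left): buf='IYPKHTEQ' cursor=7
After op 8 (backspace): buf='IYPKHTQ' cursor=6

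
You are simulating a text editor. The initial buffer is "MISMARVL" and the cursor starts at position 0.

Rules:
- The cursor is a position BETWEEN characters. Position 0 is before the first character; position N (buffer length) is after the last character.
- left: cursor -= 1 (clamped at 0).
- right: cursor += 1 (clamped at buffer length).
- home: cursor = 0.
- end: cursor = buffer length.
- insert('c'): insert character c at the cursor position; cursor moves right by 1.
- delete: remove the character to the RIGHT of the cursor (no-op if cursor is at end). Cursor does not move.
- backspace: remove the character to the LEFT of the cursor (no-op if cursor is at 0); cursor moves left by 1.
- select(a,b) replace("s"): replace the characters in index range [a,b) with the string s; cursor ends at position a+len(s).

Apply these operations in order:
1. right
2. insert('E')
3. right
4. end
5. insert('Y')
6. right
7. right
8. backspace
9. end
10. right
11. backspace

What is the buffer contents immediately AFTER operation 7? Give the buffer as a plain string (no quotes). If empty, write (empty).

Answer: MEISMARVLY

Derivation:
After op 1 (right): buf='MISMARVL' cursor=1
After op 2 (insert('E')): buf='MEISMARVL' cursor=2
After op 3 (right): buf='MEISMARVL' cursor=3
After op 4 (end): buf='MEISMARVL' cursor=9
After op 5 (insert('Y')): buf='MEISMARVLY' cursor=10
After op 6 (right): buf='MEISMARVLY' cursor=10
After op 7 (right): buf='MEISMARVLY' cursor=10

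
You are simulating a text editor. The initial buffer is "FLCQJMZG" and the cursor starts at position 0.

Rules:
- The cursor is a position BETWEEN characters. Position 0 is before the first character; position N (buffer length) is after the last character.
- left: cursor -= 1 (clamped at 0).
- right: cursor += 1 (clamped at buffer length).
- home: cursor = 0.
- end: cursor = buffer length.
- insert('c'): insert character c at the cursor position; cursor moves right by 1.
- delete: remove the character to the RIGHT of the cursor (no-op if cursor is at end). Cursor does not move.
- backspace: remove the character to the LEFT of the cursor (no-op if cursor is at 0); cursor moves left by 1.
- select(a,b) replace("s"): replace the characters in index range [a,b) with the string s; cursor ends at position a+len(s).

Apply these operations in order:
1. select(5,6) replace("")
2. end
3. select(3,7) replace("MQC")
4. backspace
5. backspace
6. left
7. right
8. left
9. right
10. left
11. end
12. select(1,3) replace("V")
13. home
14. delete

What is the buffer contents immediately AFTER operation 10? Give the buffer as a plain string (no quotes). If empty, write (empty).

Answer: FLCM

Derivation:
After op 1 (select(5,6) replace("")): buf='FLCQJZG' cursor=5
After op 2 (end): buf='FLCQJZG' cursor=7
After op 3 (select(3,7) replace("MQC")): buf='FLCMQC' cursor=6
After op 4 (backspace): buf='FLCMQ' cursor=5
After op 5 (backspace): buf='FLCM' cursor=4
After op 6 (left): buf='FLCM' cursor=3
After op 7 (right): buf='FLCM' cursor=4
After op 8 (left): buf='FLCM' cursor=3
After op 9 (right): buf='FLCM' cursor=4
After op 10 (left): buf='FLCM' cursor=3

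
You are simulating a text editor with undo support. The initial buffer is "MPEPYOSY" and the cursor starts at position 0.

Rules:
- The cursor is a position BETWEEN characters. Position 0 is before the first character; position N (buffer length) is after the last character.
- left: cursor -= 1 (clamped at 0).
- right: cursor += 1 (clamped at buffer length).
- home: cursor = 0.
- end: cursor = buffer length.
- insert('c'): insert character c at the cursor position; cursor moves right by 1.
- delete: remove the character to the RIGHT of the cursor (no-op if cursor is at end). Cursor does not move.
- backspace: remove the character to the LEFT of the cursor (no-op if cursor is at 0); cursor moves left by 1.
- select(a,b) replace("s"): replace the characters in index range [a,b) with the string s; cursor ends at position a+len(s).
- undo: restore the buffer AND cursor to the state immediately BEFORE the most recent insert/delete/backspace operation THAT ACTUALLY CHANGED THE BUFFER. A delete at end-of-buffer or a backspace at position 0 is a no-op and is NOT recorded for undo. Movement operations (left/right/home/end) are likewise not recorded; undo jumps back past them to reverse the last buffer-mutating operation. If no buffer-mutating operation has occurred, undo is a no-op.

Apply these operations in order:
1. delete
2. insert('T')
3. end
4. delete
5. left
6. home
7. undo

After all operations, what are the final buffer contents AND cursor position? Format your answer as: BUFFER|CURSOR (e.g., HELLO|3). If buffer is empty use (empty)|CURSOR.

After op 1 (delete): buf='PEPYOSY' cursor=0
After op 2 (insert('T')): buf='TPEPYOSY' cursor=1
After op 3 (end): buf='TPEPYOSY' cursor=8
After op 4 (delete): buf='TPEPYOSY' cursor=8
After op 5 (left): buf='TPEPYOSY' cursor=7
After op 6 (home): buf='TPEPYOSY' cursor=0
After op 7 (undo): buf='PEPYOSY' cursor=0

Answer: PEPYOSY|0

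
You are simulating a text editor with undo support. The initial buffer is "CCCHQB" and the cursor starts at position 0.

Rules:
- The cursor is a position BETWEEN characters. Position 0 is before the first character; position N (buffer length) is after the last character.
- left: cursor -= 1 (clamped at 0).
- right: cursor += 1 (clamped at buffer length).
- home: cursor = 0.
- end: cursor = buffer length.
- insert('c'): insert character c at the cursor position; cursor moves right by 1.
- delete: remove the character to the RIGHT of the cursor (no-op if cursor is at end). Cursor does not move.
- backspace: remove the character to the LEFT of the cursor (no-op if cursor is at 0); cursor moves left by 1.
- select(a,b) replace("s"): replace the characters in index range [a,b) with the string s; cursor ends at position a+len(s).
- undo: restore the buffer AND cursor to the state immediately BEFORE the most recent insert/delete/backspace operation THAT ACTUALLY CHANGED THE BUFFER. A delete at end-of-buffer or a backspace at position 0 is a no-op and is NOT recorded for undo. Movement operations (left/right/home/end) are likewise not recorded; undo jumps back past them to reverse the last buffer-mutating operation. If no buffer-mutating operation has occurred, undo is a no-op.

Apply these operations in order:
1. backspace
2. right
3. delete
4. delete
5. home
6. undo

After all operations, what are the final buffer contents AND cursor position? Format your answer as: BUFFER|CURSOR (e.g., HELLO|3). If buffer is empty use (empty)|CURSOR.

After op 1 (backspace): buf='CCCHQB' cursor=0
After op 2 (right): buf='CCCHQB' cursor=1
After op 3 (delete): buf='CCHQB' cursor=1
After op 4 (delete): buf='CHQB' cursor=1
After op 5 (home): buf='CHQB' cursor=0
After op 6 (undo): buf='CCHQB' cursor=1

Answer: CCHQB|1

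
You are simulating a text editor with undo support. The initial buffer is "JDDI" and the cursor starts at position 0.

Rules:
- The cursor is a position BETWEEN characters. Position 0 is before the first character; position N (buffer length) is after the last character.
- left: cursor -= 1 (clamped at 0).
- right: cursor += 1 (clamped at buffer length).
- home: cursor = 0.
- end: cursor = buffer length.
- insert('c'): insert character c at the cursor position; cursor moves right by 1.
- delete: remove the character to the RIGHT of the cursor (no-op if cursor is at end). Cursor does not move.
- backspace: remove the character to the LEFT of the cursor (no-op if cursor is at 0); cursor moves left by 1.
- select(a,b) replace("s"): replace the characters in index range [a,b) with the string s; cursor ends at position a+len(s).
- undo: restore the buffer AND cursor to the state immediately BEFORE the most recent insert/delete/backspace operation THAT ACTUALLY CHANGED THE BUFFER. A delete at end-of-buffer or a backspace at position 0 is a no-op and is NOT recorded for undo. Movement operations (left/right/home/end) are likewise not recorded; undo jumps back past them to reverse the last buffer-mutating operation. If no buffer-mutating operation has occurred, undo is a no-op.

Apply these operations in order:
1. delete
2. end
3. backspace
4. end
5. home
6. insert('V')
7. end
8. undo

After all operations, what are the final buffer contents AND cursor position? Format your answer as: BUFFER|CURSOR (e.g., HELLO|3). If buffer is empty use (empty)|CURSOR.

Answer: DD|0

Derivation:
After op 1 (delete): buf='DDI' cursor=0
After op 2 (end): buf='DDI' cursor=3
After op 3 (backspace): buf='DD' cursor=2
After op 4 (end): buf='DD' cursor=2
After op 5 (home): buf='DD' cursor=0
After op 6 (insert('V')): buf='VDD' cursor=1
After op 7 (end): buf='VDD' cursor=3
After op 8 (undo): buf='DD' cursor=0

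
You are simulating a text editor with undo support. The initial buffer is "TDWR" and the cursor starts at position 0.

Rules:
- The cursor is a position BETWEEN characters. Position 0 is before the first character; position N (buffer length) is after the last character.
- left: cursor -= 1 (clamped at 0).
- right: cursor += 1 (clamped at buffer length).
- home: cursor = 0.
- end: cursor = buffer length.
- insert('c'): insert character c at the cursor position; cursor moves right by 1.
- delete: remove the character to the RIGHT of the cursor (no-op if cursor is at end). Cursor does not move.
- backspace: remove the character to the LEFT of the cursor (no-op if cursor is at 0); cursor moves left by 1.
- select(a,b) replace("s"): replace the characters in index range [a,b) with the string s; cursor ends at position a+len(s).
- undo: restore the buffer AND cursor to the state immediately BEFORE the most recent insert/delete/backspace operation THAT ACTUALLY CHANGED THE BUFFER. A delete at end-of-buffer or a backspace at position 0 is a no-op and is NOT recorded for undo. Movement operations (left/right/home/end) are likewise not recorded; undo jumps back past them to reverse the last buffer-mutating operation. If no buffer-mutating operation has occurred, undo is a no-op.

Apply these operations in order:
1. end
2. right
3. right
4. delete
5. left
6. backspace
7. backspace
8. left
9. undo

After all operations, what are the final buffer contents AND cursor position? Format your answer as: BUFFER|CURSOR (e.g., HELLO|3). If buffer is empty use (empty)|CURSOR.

Answer: TDR|2

Derivation:
After op 1 (end): buf='TDWR' cursor=4
After op 2 (right): buf='TDWR' cursor=4
After op 3 (right): buf='TDWR' cursor=4
After op 4 (delete): buf='TDWR' cursor=4
After op 5 (left): buf='TDWR' cursor=3
After op 6 (backspace): buf='TDR' cursor=2
After op 7 (backspace): buf='TR' cursor=1
After op 8 (left): buf='TR' cursor=0
After op 9 (undo): buf='TDR' cursor=2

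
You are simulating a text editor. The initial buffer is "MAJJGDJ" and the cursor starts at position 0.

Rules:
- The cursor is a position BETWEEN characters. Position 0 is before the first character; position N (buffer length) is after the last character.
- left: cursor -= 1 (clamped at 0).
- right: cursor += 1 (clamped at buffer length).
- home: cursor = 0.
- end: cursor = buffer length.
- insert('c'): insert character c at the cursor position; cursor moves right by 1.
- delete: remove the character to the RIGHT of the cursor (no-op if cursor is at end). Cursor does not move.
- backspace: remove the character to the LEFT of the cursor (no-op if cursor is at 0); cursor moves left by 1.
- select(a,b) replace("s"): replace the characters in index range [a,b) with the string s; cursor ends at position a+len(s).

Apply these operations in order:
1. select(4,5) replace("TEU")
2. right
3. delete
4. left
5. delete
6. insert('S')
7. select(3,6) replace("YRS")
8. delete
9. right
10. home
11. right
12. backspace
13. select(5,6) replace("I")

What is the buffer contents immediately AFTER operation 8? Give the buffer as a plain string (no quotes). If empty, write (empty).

After op 1 (select(4,5) replace("TEU")): buf='MAJJTEUDJ' cursor=7
After op 2 (right): buf='MAJJTEUDJ' cursor=8
After op 3 (delete): buf='MAJJTEUD' cursor=8
After op 4 (left): buf='MAJJTEUD' cursor=7
After op 5 (delete): buf='MAJJTEU' cursor=7
After op 6 (insert('S')): buf='MAJJTEUS' cursor=8
After op 7 (select(3,6) replace("YRS")): buf='MAJYRSUS' cursor=6
After op 8 (delete): buf='MAJYRSS' cursor=6

Answer: MAJYRSS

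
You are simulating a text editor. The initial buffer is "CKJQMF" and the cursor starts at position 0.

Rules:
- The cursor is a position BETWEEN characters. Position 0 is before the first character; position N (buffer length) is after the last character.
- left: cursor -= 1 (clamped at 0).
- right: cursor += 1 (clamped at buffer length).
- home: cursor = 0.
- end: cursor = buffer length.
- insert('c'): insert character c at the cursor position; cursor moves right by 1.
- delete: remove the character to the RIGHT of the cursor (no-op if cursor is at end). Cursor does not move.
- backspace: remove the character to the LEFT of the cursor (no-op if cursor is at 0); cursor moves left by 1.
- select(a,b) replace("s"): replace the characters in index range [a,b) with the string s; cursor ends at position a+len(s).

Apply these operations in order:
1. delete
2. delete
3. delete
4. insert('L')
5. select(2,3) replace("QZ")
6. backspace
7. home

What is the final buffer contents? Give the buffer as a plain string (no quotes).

Answer: LQQF

Derivation:
After op 1 (delete): buf='KJQMF' cursor=0
After op 2 (delete): buf='JQMF' cursor=0
After op 3 (delete): buf='QMF' cursor=0
After op 4 (insert('L')): buf='LQMF' cursor=1
After op 5 (select(2,3) replace("QZ")): buf='LQQZF' cursor=4
After op 6 (backspace): buf='LQQF' cursor=3
After op 7 (home): buf='LQQF' cursor=0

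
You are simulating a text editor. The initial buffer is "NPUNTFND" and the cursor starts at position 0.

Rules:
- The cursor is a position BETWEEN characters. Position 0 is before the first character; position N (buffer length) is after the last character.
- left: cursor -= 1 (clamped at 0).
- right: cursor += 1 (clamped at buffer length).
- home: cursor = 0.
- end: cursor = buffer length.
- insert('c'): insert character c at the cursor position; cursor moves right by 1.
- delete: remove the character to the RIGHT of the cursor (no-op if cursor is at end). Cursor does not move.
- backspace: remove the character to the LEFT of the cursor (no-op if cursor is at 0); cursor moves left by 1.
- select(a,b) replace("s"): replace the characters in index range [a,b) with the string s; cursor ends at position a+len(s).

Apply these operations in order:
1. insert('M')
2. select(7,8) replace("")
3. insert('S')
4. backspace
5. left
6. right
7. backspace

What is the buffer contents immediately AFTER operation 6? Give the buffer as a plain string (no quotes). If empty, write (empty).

After op 1 (insert('M')): buf='MNPUNTFND' cursor=1
After op 2 (select(7,8) replace("")): buf='MNPUNTFD' cursor=7
After op 3 (insert('S')): buf='MNPUNTFSD' cursor=8
After op 4 (backspace): buf='MNPUNTFD' cursor=7
After op 5 (left): buf='MNPUNTFD' cursor=6
After op 6 (right): buf='MNPUNTFD' cursor=7

Answer: MNPUNTFD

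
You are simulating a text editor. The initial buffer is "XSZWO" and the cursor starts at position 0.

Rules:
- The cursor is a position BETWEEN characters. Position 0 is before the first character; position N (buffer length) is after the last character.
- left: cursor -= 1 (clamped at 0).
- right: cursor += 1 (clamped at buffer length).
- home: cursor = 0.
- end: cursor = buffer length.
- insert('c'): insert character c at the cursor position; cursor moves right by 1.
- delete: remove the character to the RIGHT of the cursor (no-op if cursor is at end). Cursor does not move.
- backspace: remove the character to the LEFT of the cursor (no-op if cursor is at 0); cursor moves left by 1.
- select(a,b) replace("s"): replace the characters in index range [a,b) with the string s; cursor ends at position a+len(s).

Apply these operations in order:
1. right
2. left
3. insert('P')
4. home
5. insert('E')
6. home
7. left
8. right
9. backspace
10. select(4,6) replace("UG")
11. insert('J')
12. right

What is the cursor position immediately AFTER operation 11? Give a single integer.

After op 1 (right): buf='XSZWO' cursor=1
After op 2 (left): buf='XSZWO' cursor=0
After op 3 (insert('P')): buf='PXSZWO' cursor=1
After op 4 (home): buf='PXSZWO' cursor=0
After op 5 (insert('E')): buf='EPXSZWO' cursor=1
After op 6 (home): buf='EPXSZWO' cursor=0
After op 7 (left): buf='EPXSZWO' cursor=0
After op 8 (right): buf='EPXSZWO' cursor=1
After op 9 (backspace): buf='PXSZWO' cursor=0
After op 10 (select(4,6) replace("UG")): buf='PXSZUG' cursor=6
After op 11 (insert('J')): buf='PXSZUGJ' cursor=7

Answer: 7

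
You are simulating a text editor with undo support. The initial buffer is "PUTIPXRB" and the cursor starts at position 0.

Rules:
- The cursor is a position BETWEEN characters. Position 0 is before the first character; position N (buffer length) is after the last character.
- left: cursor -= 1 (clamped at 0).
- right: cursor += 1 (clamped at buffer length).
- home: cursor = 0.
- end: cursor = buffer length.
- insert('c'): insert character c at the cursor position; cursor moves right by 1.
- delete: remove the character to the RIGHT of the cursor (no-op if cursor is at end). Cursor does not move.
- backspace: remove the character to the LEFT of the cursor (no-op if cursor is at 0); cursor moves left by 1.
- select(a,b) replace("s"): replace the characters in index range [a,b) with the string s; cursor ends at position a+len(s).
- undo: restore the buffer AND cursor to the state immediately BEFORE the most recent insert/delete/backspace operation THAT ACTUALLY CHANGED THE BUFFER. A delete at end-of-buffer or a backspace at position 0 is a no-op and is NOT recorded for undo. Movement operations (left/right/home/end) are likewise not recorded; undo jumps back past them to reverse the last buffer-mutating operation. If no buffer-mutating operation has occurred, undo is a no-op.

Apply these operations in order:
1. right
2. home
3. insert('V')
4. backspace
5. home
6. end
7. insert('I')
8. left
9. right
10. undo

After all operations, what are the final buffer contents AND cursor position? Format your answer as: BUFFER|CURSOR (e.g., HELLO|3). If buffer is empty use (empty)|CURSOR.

Answer: PUTIPXRB|8

Derivation:
After op 1 (right): buf='PUTIPXRB' cursor=1
After op 2 (home): buf='PUTIPXRB' cursor=0
After op 3 (insert('V')): buf='VPUTIPXRB' cursor=1
After op 4 (backspace): buf='PUTIPXRB' cursor=0
After op 5 (home): buf='PUTIPXRB' cursor=0
After op 6 (end): buf='PUTIPXRB' cursor=8
After op 7 (insert('I')): buf='PUTIPXRBI' cursor=9
After op 8 (left): buf='PUTIPXRBI' cursor=8
After op 9 (right): buf='PUTIPXRBI' cursor=9
After op 10 (undo): buf='PUTIPXRB' cursor=8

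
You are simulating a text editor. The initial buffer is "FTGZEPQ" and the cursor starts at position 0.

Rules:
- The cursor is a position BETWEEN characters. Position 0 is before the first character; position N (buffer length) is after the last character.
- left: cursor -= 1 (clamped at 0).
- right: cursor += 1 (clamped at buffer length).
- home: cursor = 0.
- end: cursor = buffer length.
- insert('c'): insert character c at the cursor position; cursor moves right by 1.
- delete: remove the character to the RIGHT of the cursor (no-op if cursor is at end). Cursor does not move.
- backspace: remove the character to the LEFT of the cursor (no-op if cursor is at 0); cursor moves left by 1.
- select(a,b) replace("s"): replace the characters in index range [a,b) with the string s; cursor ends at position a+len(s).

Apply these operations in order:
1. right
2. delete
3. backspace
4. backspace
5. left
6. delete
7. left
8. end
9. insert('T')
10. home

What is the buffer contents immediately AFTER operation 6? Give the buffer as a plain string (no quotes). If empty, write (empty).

After op 1 (right): buf='FTGZEPQ' cursor=1
After op 2 (delete): buf='FGZEPQ' cursor=1
After op 3 (backspace): buf='GZEPQ' cursor=0
After op 4 (backspace): buf='GZEPQ' cursor=0
After op 5 (left): buf='GZEPQ' cursor=0
After op 6 (delete): buf='ZEPQ' cursor=0

Answer: ZEPQ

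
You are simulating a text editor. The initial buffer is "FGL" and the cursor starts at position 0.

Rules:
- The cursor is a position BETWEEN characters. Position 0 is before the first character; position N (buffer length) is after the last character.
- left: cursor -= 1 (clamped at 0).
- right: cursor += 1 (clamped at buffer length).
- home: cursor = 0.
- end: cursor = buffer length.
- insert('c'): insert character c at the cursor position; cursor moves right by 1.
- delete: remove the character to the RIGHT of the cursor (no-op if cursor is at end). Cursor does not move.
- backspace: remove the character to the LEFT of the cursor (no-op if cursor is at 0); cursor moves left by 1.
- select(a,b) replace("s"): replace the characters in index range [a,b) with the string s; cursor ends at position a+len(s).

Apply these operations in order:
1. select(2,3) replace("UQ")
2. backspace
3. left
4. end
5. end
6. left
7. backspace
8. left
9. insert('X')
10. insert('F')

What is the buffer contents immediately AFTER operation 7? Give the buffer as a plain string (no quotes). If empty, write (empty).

Answer: FU

Derivation:
After op 1 (select(2,3) replace("UQ")): buf='FGUQ' cursor=4
After op 2 (backspace): buf='FGU' cursor=3
After op 3 (left): buf='FGU' cursor=2
After op 4 (end): buf='FGU' cursor=3
After op 5 (end): buf='FGU' cursor=3
After op 6 (left): buf='FGU' cursor=2
After op 7 (backspace): buf='FU' cursor=1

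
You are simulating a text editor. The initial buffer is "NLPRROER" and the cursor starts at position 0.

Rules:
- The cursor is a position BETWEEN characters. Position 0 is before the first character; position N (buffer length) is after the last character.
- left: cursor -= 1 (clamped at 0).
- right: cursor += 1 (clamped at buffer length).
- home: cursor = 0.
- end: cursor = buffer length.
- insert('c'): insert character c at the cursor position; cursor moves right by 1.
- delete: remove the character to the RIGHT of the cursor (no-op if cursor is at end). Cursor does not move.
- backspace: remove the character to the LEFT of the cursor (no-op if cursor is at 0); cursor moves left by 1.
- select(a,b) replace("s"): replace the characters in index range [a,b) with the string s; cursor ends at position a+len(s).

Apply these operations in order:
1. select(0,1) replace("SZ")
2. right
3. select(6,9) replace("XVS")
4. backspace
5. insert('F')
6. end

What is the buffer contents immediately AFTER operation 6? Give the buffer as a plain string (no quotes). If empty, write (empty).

After op 1 (select(0,1) replace("SZ")): buf='SZLPRROER' cursor=2
After op 2 (right): buf='SZLPRROER' cursor=3
After op 3 (select(6,9) replace("XVS")): buf='SZLPRRXVS' cursor=9
After op 4 (backspace): buf='SZLPRRXV' cursor=8
After op 5 (insert('F')): buf='SZLPRRXVF' cursor=9
After op 6 (end): buf='SZLPRRXVF' cursor=9

Answer: SZLPRRXVF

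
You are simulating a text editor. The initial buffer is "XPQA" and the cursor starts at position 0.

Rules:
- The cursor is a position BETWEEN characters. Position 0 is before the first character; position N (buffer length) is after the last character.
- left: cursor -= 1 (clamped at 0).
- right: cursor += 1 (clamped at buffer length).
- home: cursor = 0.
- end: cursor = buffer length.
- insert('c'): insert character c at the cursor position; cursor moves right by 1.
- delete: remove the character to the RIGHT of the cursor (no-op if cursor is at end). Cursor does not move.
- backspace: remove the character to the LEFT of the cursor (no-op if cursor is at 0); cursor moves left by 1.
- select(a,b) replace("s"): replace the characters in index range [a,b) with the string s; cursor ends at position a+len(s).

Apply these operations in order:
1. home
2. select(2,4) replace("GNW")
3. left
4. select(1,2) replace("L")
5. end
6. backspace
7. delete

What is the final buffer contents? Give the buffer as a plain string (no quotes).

Answer: XLGN

Derivation:
After op 1 (home): buf='XPQA' cursor=0
After op 2 (select(2,4) replace("GNW")): buf='XPGNW' cursor=5
After op 3 (left): buf='XPGNW' cursor=4
After op 4 (select(1,2) replace("L")): buf='XLGNW' cursor=2
After op 5 (end): buf='XLGNW' cursor=5
After op 6 (backspace): buf='XLGN' cursor=4
After op 7 (delete): buf='XLGN' cursor=4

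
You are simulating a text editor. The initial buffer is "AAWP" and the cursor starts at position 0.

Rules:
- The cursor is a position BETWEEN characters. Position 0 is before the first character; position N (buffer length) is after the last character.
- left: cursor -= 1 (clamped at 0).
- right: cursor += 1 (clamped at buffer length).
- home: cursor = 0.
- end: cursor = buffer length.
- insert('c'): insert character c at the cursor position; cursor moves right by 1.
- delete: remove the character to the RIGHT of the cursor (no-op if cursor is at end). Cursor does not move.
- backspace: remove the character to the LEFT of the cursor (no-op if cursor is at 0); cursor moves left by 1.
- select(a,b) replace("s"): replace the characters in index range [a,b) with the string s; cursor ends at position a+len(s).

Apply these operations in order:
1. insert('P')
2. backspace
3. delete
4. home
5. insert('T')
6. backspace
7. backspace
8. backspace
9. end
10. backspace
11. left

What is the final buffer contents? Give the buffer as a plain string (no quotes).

Answer: AW

Derivation:
After op 1 (insert('P')): buf='PAAWP' cursor=1
After op 2 (backspace): buf='AAWP' cursor=0
After op 3 (delete): buf='AWP' cursor=0
After op 4 (home): buf='AWP' cursor=0
After op 5 (insert('T')): buf='TAWP' cursor=1
After op 6 (backspace): buf='AWP' cursor=0
After op 7 (backspace): buf='AWP' cursor=0
After op 8 (backspace): buf='AWP' cursor=0
After op 9 (end): buf='AWP' cursor=3
After op 10 (backspace): buf='AW' cursor=2
After op 11 (left): buf='AW' cursor=1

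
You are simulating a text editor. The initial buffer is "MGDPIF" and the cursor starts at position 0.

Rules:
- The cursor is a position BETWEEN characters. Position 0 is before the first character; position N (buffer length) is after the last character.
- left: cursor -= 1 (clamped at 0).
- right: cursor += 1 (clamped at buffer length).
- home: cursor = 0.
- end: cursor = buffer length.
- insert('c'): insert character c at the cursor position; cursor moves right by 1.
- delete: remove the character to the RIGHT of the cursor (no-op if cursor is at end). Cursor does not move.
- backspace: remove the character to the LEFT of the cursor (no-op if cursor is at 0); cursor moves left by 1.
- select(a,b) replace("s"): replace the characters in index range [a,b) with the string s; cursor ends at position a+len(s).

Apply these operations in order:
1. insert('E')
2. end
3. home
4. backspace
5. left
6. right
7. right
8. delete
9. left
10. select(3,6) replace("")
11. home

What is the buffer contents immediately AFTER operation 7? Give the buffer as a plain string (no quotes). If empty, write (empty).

Answer: EMGDPIF

Derivation:
After op 1 (insert('E')): buf='EMGDPIF' cursor=1
After op 2 (end): buf='EMGDPIF' cursor=7
After op 3 (home): buf='EMGDPIF' cursor=0
After op 4 (backspace): buf='EMGDPIF' cursor=0
After op 5 (left): buf='EMGDPIF' cursor=0
After op 6 (right): buf='EMGDPIF' cursor=1
After op 7 (right): buf='EMGDPIF' cursor=2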